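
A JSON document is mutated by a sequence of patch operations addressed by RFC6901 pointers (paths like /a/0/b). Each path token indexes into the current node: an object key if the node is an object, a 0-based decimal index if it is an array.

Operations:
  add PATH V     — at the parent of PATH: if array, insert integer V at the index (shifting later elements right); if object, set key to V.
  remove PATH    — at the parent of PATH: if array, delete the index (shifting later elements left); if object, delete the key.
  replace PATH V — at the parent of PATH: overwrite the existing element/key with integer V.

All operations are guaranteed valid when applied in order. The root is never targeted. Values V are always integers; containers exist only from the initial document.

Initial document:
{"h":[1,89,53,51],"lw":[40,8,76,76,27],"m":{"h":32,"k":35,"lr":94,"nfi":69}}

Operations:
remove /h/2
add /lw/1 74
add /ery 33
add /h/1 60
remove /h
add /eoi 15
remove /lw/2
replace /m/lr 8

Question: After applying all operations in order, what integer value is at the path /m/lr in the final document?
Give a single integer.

After op 1 (remove /h/2): {"h":[1,89,51],"lw":[40,8,76,76,27],"m":{"h":32,"k":35,"lr":94,"nfi":69}}
After op 2 (add /lw/1 74): {"h":[1,89,51],"lw":[40,74,8,76,76,27],"m":{"h":32,"k":35,"lr":94,"nfi":69}}
After op 3 (add /ery 33): {"ery":33,"h":[1,89,51],"lw":[40,74,8,76,76,27],"m":{"h":32,"k":35,"lr":94,"nfi":69}}
After op 4 (add /h/1 60): {"ery":33,"h":[1,60,89,51],"lw":[40,74,8,76,76,27],"m":{"h":32,"k":35,"lr":94,"nfi":69}}
After op 5 (remove /h): {"ery":33,"lw":[40,74,8,76,76,27],"m":{"h":32,"k":35,"lr":94,"nfi":69}}
After op 6 (add /eoi 15): {"eoi":15,"ery":33,"lw":[40,74,8,76,76,27],"m":{"h":32,"k":35,"lr":94,"nfi":69}}
After op 7 (remove /lw/2): {"eoi":15,"ery":33,"lw":[40,74,76,76,27],"m":{"h":32,"k":35,"lr":94,"nfi":69}}
After op 8 (replace /m/lr 8): {"eoi":15,"ery":33,"lw":[40,74,76,76,27],"m":{"h":32,"k":35,"lr":8,"nfi":69}}
Value at /m/lr: 8

Answer: 8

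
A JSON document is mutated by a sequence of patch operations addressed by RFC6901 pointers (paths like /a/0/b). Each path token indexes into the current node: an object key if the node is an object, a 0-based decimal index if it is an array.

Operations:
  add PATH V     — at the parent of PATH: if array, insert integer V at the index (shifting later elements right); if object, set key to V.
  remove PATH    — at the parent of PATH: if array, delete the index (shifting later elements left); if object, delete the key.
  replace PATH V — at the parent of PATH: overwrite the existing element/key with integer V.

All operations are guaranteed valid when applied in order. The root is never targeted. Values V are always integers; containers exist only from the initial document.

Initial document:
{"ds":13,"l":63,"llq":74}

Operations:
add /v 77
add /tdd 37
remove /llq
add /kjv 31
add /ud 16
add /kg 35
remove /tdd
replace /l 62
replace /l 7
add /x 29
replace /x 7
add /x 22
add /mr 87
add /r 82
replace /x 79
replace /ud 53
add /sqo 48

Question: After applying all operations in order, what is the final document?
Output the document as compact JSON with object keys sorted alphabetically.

Answer: {"ds":13,"kg":35,"kjv":31,"l":7,"mr":87,"r":82,"sqo":48,"ud":53,"v":77,"x":79}

Derivation:
After op 1 (add /v 77): {"ds":13,"l":63,"llq":74,"v":77}
After op 2 (add /tdd 37): {"ds":13,"l":63,"llq":74,"tdd":37,"v":77}
After op 3 (remove /llq): {"ds":13,"l":63,"tdd":37,"v":77}
After op 4 (add /kjv 31): {"ds":13,"kjv":31,"l":63,"tdd":37,"v":77}
After op 5 (add /ud 16): {"ds":13,"kjv":31,"l":63,"tdd":37,"ud":16,"v":77}
After op 6 (add /kg 35): {"ds":13,"kg":35,"kjv":31,"l":63,"tdd":37,"ud":16,"v":77}
After op 7 (remove /tdd): {"ds":13,"kg":35,"kjv":31,"l":63,"ud":16,"v":77}
After op 8 (replace /l 62): {"ds":13,"kg":35,"kjv":31,"l":62,"ud":16,"v":77}
After op 9 (replace /l 7): {"ds":13,"kg":35,"kjv":31,"l":7,"ud":16,"v":77}
After op 10 (add /x 29): {"ds":13,"kg":35,"kjv":31,"l":7,"ud":16,"v":77,"x":29}
After op 11 (replace /x 7): {"ds":13,"kg":35,"kjv":31,"l":7,"ud":16,"v":77,"x":7}
After op 12 (add /x 22): {"ds":13,"kg":35,"kjv":31,"l":7,"ud":16,"v":77,"x":22}
After op 13 (add /mr 87): {"ds":13,"kg":35,"kjv":31,"l":7,"mr":87,"ud":16,"v":77,"x":22}
After op 14 (add /r 82): {"ds":13,"kg":35,"kjv":31,"l":7,"mr":87,"r":82,"ud":16,"v":77,"x":22}
After op 15 (replace /x 79): {"ds":13,"kg":35,"kjv":31,"l":7,"mr":87,"r":82,"ud":16,"v":77,"x":79}
After op 16 (replace /ud 53): {"ds":13,"kg":35,"kjv":31,"l":7,"mr":87,"r":82,"ud":53,"v":77,"x":79}
After op 17 (add /sqo 48): {"ds":13,"kg":35,"kjv":31,"l":7,"mr":87,"r":82,"sqo":48,"ud":53,"v":77,"x":79}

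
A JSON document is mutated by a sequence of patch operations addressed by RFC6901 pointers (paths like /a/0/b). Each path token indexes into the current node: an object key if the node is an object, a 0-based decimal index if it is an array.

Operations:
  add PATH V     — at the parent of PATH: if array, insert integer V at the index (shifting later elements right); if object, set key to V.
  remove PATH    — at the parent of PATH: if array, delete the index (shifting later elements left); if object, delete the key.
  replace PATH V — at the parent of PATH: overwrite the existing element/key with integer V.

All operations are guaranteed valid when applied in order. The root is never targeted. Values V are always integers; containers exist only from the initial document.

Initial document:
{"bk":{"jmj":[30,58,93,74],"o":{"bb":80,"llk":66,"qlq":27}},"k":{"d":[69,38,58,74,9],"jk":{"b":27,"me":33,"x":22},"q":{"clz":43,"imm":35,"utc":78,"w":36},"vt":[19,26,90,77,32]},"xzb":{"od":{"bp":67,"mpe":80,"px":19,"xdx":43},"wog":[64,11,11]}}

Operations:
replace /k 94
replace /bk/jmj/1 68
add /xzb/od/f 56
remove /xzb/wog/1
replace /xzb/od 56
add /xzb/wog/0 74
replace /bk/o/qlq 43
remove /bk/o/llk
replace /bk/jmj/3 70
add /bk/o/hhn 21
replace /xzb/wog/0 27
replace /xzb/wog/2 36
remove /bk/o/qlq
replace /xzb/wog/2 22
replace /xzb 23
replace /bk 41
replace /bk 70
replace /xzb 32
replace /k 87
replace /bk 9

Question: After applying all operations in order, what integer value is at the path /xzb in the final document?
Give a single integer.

After op 1 (replace /k 94): {"bk":{"jmj":[30,58,93,74],"o":{"bb":80,"llk":66,"qlq":27}},"k":94,"xzb":{"od":{"bp":67,"mpe":80,"px":19,"xdx":43},"wog":[64,11,11]}}
After op 2 (replace /bk/jmj/1 68): {"bk":{"jmj":[30,68,93,74],"o":{"bb":80,"llk":66,"qlq":27}},"k":94,"xzb":{"od":{"bp":67,"mpe":80,"px":19,"xdx":43},"wog":[64,11,11]}}
After op 3 (add /xzb/od/f 56): {"bk":{"jmj":[30,68,93,74],"o":{"bb":80,"llk":66,"qlq":27}},"k":94,"xzb":{"od":{"bp":67,"f":56,"mpe":80,"px":19,"xdx":43},"wog":[64,11,11]}}
After op 4 (remove /xzb/wog/1): {"bk":{"jmj":[30,68,93,74],"o":{"bb":80,"llk":66,"qlq":27}},"k":94,"xzb":{"od":{"bp":67,"f":56,"mpe":80,"px":19,"xdx":43},"wog":[64,11]}}
After op 5 (replace /xzb/od 56): {"bk":{"jmj":[30,68,93,74],"o":{"bb":80,"llk":66,"qlq":27}},"k":94,"xzb":{"od":56,"wog":[64,11]}}
After op 6 (add /xzb/wog/0 74): {"bk":{"jmj":[30,68,93,74],"o":{"bb":80,"llk":66,"qlq":27}},"k":94,"xzb":{"od":56,"wog":[74,64,11]}}
After op 7 (replace /bk/o/qlq 43): {"bk":{"jmj":[30,68,93,74],"o":{"bb":80,"llk":66,"qlq":43}},"k":94,"xzb":{"od":56,"wog":[74,64,11]}}
After op 8 (remove /bk/o/llk): {"bk":{"jmj":[30,68,93,74],"o":{"bb":80,"qlq":43}},"k":94,"xzb":{"od":56,"wog":[74,64,11]}}
After op 9 (replace /bk/jmj/3 70): {"bk":{"jmj":[30,68,93,70],"o":{"bb":80,"qlq":43}},"k":94,"xzb":{"od":56,"wog":[74,64,11]}}
After op 10 (add /bk/o/hhn 21): {"bk":{"jmj":[30,68,93,70],"o":{"bb":80,"hhn":21,"qlq":43}},"k":94,"xzb":{"od":56,"wog":[74,64,11]}}
After op 11 (replace /xzb/wog/0 27): {"bk":{"jmj":[30,68,93,70],"o":{"bb":80,"hhn":21,"qlq":43}},"k":94,"xzb":{"od":56,"wog":[27,64,11]}}
After op 12 (replace /xzb/wog/2 36): {"bk":{"jmj":[30,68,93,70],"o":{"bb":80,"hhn":21,"qlq":43}},"k":94,"xzb":{"od":56,"wog":[27,64,36]}}
After op 13 (remove /bk/o/qlq): {"bk":{"jmj":[30,68,93,70],"o":{"bb":80,"hhn":21}},"k":94,"xzb":{"od":56,"wog":[27,64,36]}}
After op 14 (replace /xzb/wog/2 22): {"bk":{"jmj":[30,68,93,70],"o":{"bb":80,"hhn":21}},"k":94,"xzb":{"od":56,"wog":[27,64,22]}}
After op 15 (replace /xzb 23): {"bk":{"jmj":[30,68,93,70],"o":{"bb":80,"hhn":21}},"k":94,"xzb":23}
After op 16 (replace /bk 41): {"bk":41,"k":94,"xzb":23}
After op 17 (replace /bk 70): {"bk":70,"k":94,"xzb":23}
After op 18 (replace /xzb 32): {"bk":70,"k":94,"xzb":32}
After op 19 (replace /k 87): {"bk":70,"k":87,"xzb":32}
After op 20 (replace /bk 9): {"bk":9,"k":87,"xzb":32}
Value at /xzb: 32

Answer: 32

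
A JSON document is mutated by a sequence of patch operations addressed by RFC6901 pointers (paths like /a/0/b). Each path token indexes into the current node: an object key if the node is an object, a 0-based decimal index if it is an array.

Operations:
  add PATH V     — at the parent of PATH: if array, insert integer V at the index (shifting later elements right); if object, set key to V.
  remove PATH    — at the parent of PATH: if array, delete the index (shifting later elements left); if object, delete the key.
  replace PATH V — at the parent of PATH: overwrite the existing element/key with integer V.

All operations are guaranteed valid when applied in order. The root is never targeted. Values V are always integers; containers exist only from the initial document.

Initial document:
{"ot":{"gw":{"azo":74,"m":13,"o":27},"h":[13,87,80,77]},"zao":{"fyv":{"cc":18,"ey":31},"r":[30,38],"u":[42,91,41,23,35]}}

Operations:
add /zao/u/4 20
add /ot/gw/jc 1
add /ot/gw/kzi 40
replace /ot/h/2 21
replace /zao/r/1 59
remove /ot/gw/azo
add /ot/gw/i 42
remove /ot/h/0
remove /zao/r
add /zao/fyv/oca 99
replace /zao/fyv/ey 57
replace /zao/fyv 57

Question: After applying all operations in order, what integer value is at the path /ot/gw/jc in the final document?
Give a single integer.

Answer: 1

Derivation:
After op 1 (add /zao/u/4 20): {"ot":{"gw":{"azo":74,"m":13,"o":27},"h":[13,87,80,77]},"zao":{"fyv":{"cc":18,"ey":31},"r":[30,38],"u":[42,91,41,23,20,35]}}
After op 2 (add /ot/gw/jc 1): {"ot":{"gw":{"azo":74,"jc":1,"m":13,"o":27},"h":[13,87,80,77]},"zao":{"fyv":{"cc":18,"ey":31},"r":[30,38],"u":[42,91,41,23,20,35]}}
After op 3 (add /ot/gw/kzi 40): {"ot":{"gw":{"azo":74,"jc":1,"kzi":40,"m":13,"o":27},"h":[13,87,80,77]},"zao":{"fyv":{"cc":18,"ey":31},"r":[30,38],"u":[42,91,41,23,20,35]}}
After op 4 (replace /ot/h/2 21): {"ot":{"gw":{"azo":74,"jc":1,"kzi":40,"m":13,"o":27},"h":[13,87,21,77]},"zao":{"fyv":{"cc":18,"ey":31},"r":[30,38],"u":[42,91,41,23,20,35]}}
After op 5 (replace /zao/r/1 59): {"ot":{"gw":{"azo":74,"jc":1,"kzi":40,"m":13,"o":27},"h":[13,87,21,77]},"zao":{"fyv":{"cc":18,"ey":31},"r":[30,59],"u":[42,91,41,23,20,35]}}
After op 6 (remove /ot/gw/azo): {"ot":{"gw":{"jc":1,"kzi":40,"m":13,"o":27},"h":[13,87,21,77]},"zao":{"fyv":{"cc":18,"ey":31},"r":[30,59],"u":[42,91,41,23,20,35]}}
After op 7 (add /ot/gw/i 42): {"ot":{"gw":{"i":42,"jc":1,"kzi":40,"m":13,"o":27},"h":[13,87,21,77]},"zao":{"fyv":{"cc":18,"ey":31},"r":[30,59],"u":[42,91,41,23,20,35]}}
After op 8 (remove /ot/h/0): {"ot":{"gw":{"i":42,"jc":1,"kzi":40,"m":13,"o":27},"h":[87,21,77]},"zao":{"fyv":{"cc":18,"ey":31},"r":[30,59],"u":[42,91,41,23,20,35]}}
After op 9 (remove /zao/r): {"ot":{"gw":{"i":42,"jc":1,"kzi":40,"m":13,"o":27},"h":[87,21,77]},"zao":{"fyv":{"cc":18,"ey":31},"u":[42,91,41,23,20,35]}}
After op 10 (add /zao/fyv/oca 99): {"ot":{"gw":{"i":42,"jc":1,"kzi":40,"m":13,"o":27},"h":[87,21,77]},"zao":{"fyv":{"cc":18,"ey":31,"oca":99},"u":[42,91,41,23,20,35]}}
After op 11 (replace /zao/fyv/ey 57): {"ot":{"gw":{"i":42,"jc":1,"kzi":40,"m":13,"o":27},"h":[87,21,77]},"zao":{"fyv":{"cc":18,"ey":57,"oca":99},"u":[42,91,41,23,20,35]}}
After op 12 (replace /zao/fyv 57): {"ot":{"gw":{"i":42,"jc":1,"kzi":40,"m":13,"o":27},"h":[87,21,77]},"zao":{"fyv":57,"u":[42,91,41,23,20,35]}}
Value at /ot/gw/jc: 1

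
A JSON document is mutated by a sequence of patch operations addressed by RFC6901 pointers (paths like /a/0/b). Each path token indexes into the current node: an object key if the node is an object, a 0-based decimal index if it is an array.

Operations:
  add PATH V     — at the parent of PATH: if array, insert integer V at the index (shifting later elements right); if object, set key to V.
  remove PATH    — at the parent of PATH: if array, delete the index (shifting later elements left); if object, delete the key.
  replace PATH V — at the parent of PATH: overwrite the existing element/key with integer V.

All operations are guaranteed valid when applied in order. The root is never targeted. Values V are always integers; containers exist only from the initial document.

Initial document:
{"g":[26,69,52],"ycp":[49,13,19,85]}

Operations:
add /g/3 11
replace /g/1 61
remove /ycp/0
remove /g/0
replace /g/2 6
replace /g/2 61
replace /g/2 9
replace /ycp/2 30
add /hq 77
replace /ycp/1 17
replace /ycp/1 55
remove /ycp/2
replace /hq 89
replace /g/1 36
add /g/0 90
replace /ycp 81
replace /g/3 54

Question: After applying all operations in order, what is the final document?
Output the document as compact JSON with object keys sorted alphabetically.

After op 1 (add /g/3 11): {"g":[26,69,52,11],"ycp":[49,13,19,85]}
After op 2 (replace /g/1 61): {"g":[26,61,52,11],"ycp":[49,13,19,85]}
After op 3 (remove /ycp/0): {"g":[26,61,52,11],"ycp":[13,19,85]}
After op 4 (remove /g/0): {"g":[61,52,11],"ycp":[13,19,85]}
After op 5 (replace /g/2 6): {"g":[61,52,6],"ycp":[13,19,85]}
After op 6 (replace /g/2 61): {"g":[61,52,61],"ycp":[13,19,85]}
After op 7 (replace /g/2 9): {"g":[61,52,9],"ycp":[13,19,85]}
After op 8 (replace /ycp/2 30): {"g":[61,52,9],"ycp":[13,19,30]}
After op 9 (add /hq 77): {"g":[61,52,9],"hq":77,"ycp":[13,19,30]}
After op 10 (replace /ycp/1 17): {"g":[61,52,9],"hq":77,"ycp":[13,17,30]}
After op 11 (replace /ycp/1 55): {"g":[61,52,9],"hq":77,"ycp":[13,55,30]}
After op 12 (remove /ycp/2): {"g":[61,52,9],"hq":77,"ycp":[13,55]}
After op 13 (replace /hq 89): {"g":[61,52,9],"hq":89,"ycp":[13,55]}
After op 14 (replace /g/1 36): {"g":[61,36,9],"hq":89,"ycp":[13,55]}
After op 15 (add /g/0 90): {"g":[90,61,36,9],"hq":89,"ycp":[13,55]}
After op 16 (replace /ycp 81): {"g":[90,61,36,9],"hq":89,"ycp":81}
After op 17 (replace /g/3 54): {"g":[90,61,36,54],"hq":89,"ycp":81}

Answer: {"g":[90,61,36,54],"hq":89,"ycp":81}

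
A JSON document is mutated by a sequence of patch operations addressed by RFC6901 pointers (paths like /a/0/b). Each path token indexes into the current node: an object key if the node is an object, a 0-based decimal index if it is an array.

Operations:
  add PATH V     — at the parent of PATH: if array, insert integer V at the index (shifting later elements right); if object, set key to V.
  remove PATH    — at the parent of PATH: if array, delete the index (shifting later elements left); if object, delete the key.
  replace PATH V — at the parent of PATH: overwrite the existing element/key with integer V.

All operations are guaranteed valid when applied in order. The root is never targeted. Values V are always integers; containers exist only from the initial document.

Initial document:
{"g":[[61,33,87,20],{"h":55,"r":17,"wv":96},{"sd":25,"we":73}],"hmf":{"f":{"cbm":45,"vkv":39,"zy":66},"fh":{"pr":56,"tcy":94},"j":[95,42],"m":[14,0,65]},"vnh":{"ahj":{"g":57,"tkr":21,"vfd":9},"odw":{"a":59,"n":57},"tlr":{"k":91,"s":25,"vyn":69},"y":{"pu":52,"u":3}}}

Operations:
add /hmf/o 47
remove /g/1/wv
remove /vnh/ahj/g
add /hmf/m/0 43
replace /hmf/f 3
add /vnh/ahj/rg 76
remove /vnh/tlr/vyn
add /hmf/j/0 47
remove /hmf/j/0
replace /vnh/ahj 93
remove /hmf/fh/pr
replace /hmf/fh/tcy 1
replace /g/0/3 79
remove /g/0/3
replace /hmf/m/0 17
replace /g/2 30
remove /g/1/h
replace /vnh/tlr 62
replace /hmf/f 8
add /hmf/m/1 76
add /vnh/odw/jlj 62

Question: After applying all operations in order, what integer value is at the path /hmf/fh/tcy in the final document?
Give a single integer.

After op 1 (add /hmf/o 47): {"g":[[61,33,87,20],{"h":55,"r":17,"wv":96},{"sd":25,"we":73}],"hmf":{"f":{"cbm":45,"vkv":39,"zy":66},"fh":{"pr":56,"tcy":94},"j":[95,42],"m":[14,0,65],"o":47},"vnh":{"ahj":{"g":57,"tkr":21,"vfd":9},"odw":{"a":59,"n":57},"tlr":{"k":91,"s":25,"vyn":69},"y":{"pu":52,"u":3}}}
After op 2 (remove /g/1/wv): {"g":[[61,33,87,20],{"h":55,"r":17},{"sd":25,"we":73}],"hmf":{"f":{"cbm":45,"vkv":39,"zy":66},"fh":{"pr":56,"tcy":94},"j":[95,42],"m":[14,0,65],"o":47},"vnh":{"ahj":{"g":57,"tkr":21,"vfd":9},"odw":{"a":59,"n":57},"tlr":{"k":91,"s":25,"vyn":69},"y":{"pu":52,"u":3}}}
After op 3 (remove /vnh/ahj/g): {"g":[[61,33,87,20],{"h":55,"r":17},{"sd":25,"we":73}],"hmf":{"f":{"cbm":45,"vkv":39,"zy":66},"fh":{"pr":56,"tcy":94},"j":[95,42],"m":[14,0,65],"o":47},"vnh":{"ahj":{"tkr":21,"vfd":9},"odw":{"a":59,"n":57},"tlr":{"k":91,"s":25,"vyn":69},"y":{"pu":52,"u":3}}}
After op 4 (add /hmf/m/0 43): {"g":[[61,33,87,20],{"h":55,"r":17},{"sd":25,"we":73}],"hmf":{"f":{"cbm":45,"vkv":39,"zy":66},"fh":{"pr":56,"tcy":94},"j":[95,42],"m":[43,14,0,65],"o":47},"vnh":{"ahj":{"tkr":21,"vfd":9},"odw":{"a":59,"n":57},"tlr":{"k":91,"s":25,"vyn":69},"y":{"pu":52,"u":3}}}
After op 5 (replace /hmf/f 3): {"g":[[61,33,87,20],{"h":55,"r":17},{"sd":25,"we":73}],"hmf":{"f":3,"fh":{"pr":56,"tcy":94},"j":[95,42],"m":[43,14,0,65],"o":47},"vnh":{"ahj":{"tkr":21,"vfd":9},"odw":{"a":59,"n":57},"tlr":{"k":91,"s":25,"vyn":69},"y":{"pu":52,"u":3}}}
After op 6 (add /vnh/ahj/rg 76): {"g":[[61,33,87,20],{"h":55,"r":17},{"sd":25,"we":73}],"hmf":{"f":3,"fh":{"pr":56,"tcy":94},"j":[95,42],"m":[43,14,0,65],"o":47},"vnh":{"ahj":{"rg":76,"tkr":21,"vfd":9},"odw":{"a":59,"n":57},"tlr":{"k":91,"s":25,"vyn":69},"y":{"pu":52,"u":3}}}
After op 7 (remove /vnh/tlr/vyn): {"g":[[61,33,87,20],{"h":55,"r":17},{"sd":25,"we":73}],"hmf":{"f":3,"fh":{"pr":56,"tcy":94},"j":[95,42],"m":[43,14,0,65],"o":47},"vnh":{"ahj":{"rg":76,"tkr":21,"vfd":9},"odw":{"a":59,"n":57},"tlr":{"k":91,"s":25},"y":{"pu":52,"u":3}}}
After op 8 (add /hmf/j/0 47): {"g":[[61,33,87,20],{"h":55,"r":17},{"sd":25,"we":73}],"hmf":{"f":3,"fh":{"pr":56,"tcy":94},"j":[47,95,42],"m":[43,14,0,65],"o":47},"vnh":{"ahj":{"rg":76,"tkr":21,"vfd":9},"odw":{"a":59,"n":57},"tlr":{"k":91,"s":25},"y":{"pu":52,"u":3}}}
After op 9 (remove /hmf/j/0): {"g":[[61,33,87,20],{"h":55,"r":17},{"sd":25,"we":73}],"hmf":{"f":3,"fh":{"pr":56,"tcy":94},"j":[95,42],"m":[43,14,0,65],"o":47},"vnh":{"ahj":{"rg":76,"tkr":21,"vfd":9},"odw":{"a":59,"n":57},"tlr":{"k":91,"s":25},"y":{"pu":52,"u":3}}}
After op 10 (replace /vnh/ahj 93): {"g":[[61,33,87,20],{"h":55,"r":17},{"sd":25,"we":73}],"hmf":{"f":3,"fh":{"pr":56,"tcy":94},"j":[95,42],"m":[43,14,0,65],"o":47},"vnh":{"ahj":93,"odw":{"a":59,"n":57},"tlr":{"k":91,"s":25},"y":{"pu":52,"u":3}}}
After op 11 (remove /hmf/fh/pr): {"g":[[61,33,87,20],{"h":55,"r":17},{"sd":25,"we":73}],"hmf":{"f":3,"fh":{"tcy":94},"j":[95,42],"m":[43,14,0,65],"o":47},"vnh":{"ahj":93,"odw":{"a":59,"n":57},"tlr":{"k":91,"s":25},"y":{"pu":52,"u":3}}}
After op 12 (replace /hmf/fh/tcy 1): {"g":[[61,33,87,20],{"h":55,"r":17},{"sd":25,"we":73}],"hmf":{"f":3,"fh":{"tcy":1},"j":[95,42],"m":[43,14,0,65],"o":47},"vnh":{"ahj":93,"odw":{"a":59,"n":57},"tlr":{"k":91,"s":25},"y":{"pu":52,"u":3}}}
After op 13 (replace /g/0/3 79): {"g":[[61,33,87,79],{"h":55,"r":17},{"sd":25,"we":73}],"hmf":{"f":3,"fh":{"tcy":1},"j":[95,42],"m":[43,14,0,65],"o":47},"vnh":{"ahj":93,"odw":{"a":59,"n":57},"tlr":{"k":91,"s":25},"y":{"pu":52,"u":3}}}
After op 14 (remove /g/0/3): {"g":[[61,33,87],{"h":55,"r":17},{"sd":25,"we":73}],"hmf":{"f":3,"fh":{"tcy":1},"j":[95,42],"m":[43,14,0,65],"o":47},"vnh":{"ahj":93,"odw":{"a":59,"n":57},"tlr":{"k":91,"s":25},"y":{"pu":52,"u":3}}}
After op 15 (replace /hmf/m/0 17): {"g":[[61,33,87],{"h":55,"r":17},{"sd":25,"we":73}],"hmf":{"f":3,"fh":{"tcy":1},"j":[95,42],"m":[17,14,0,65],"o":47},"vnh":{"ahj":93,"odw":{"a":59,"n":57},"tlr":{"k":91,"s":25},"y":{"pu":52,"u":3}}}
After op 16 (replace /g/2 30): {"g":[[61,33,87],{"h":55,"r":17},30],"hmf":{"f":3,"fh":{"tcy":1},"j":[95,42],"m":[17,14,0,65],"o":47},"vnh":{"ahj":93,"odw":{"a":59,"n":57},"tlr":{"k":91,"s":25},"y":{"pu":52,"u":3}}}
After op 17 (remove /g/1/h): {"g":[[61,33,87],{"r":17},30],"hmf":{"f":3,"fh":{"tcy":1},"j":[95,42],"m":[17,14,0,65],"o":47},"vnh":{"ahj":93,"odw":{"a":59,"n":57},"tlr":{"k":91,"s":25},"y":{"pu":52,"u":3}}}
After op 18 (replace /vnh/tlr 62): {"g":[[61,33,87],{"r":17},30],"hmf":{"f":3,"fh":{"tcy":1},"j":[95,42],"m":[17,14,0,65],"o":47},"vnh":{"ahj":93,"odw":{"a":59,"n":57},"tlr":62,"y":{"pu":52,"u":3}}}
After op 19 (replace /hmf/f 8): {"g":[[61,33,87],{"r":17},30],"hmf":{"f":8,"fh":{"tcy":1},"j":[95,42],"m":[17,14,0,65],"o":47},"vnh":{"ahj":93,"odw":{"a":59,"n":57},"tlr":62,"y":{"pu":52,"u":3}}}
After op 20 (add /hmf/m/1 76): {"g":[[61,33,87],{"r":17},30],"hmf":{"f":8,"fh":{"tcy":1},"j":[95,42],"m":[17,76,14,0,65],"o":47},"vnh":{"ahj":93,"odw":{"a":59,"n":57},"tlr":62,"y":{"pu":52,"u":3}}}
After op 21 (add /vnh/odw/jlj 62): {"g":[[61,33,87],{"r":17},30],"hmf":{"f":8,"fh":{"tcy":1},"j":[95,42],"m":[17,76,14,0,65],"o":47},"vnh":{"ahj":93,"odw":{"a":59,"jlj":62,"n":57},"tlr":62,"y":{"pu":52,"u":3}}}
Value at /hmf/fh/tcy: 1

Answer: 1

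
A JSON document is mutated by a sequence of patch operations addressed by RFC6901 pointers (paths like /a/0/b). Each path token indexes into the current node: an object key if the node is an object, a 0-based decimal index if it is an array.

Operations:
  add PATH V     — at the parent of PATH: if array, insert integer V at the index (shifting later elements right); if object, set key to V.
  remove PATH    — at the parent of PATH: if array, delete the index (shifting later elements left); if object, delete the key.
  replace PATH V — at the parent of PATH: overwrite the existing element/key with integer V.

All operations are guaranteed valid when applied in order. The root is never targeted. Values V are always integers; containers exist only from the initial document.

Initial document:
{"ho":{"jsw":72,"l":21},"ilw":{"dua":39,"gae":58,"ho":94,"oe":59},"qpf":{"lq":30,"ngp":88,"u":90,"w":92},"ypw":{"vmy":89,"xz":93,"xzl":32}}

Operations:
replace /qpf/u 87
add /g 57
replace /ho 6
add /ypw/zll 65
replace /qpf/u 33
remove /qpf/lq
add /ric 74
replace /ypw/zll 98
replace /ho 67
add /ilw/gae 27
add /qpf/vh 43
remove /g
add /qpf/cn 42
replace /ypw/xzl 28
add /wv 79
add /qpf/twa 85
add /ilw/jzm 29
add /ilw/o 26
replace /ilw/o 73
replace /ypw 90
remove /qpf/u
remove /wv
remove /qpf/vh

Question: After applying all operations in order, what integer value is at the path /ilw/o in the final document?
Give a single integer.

After op 1 (replace /qpf/u 87): {"ho":{"jsw":72,"l":21},"ilw":{"dua":39,"gae":58,"ho":94,"oe":59},"qpf":{"lq":30,"ngp":88,"u":87,"w":92},"ypw":{"vmy":89,"xz":93,"xzl":32}}
After op 2 (add /g 57): {"g":57,"ho":{"jsw":72,"l":21},"ilw":{"dua":39,"gae":58,"ho":94,"oe":59},"qpf":{"lq":30,"ngp":88,"u":87,"w":92},"ypw":{"vmy":89,"xz":93,"xzl":32}}
After op 3 (replace /ho 6): {"g":57,"ho":6,"ilw":{"dua":39,"gae":58,"ho":94,"oe":59},"qpf":{"lq":30,"ngp":88,"u":87,"w":92},"ypw":{"vmy":89,"xz":93,"xzl":32}}
After op 4 (add /ypw/zll 65): {"g":57,"ho":6,"ilw":{"dua":39,"gae":58,"ho":94,"oe":59},"qpf":{"lq":30,"ngp":88,"u":87,"w":92},"ypw":{"vmy":89,"xz":93,"xzl":32,"zll":65}}
After op 5 (replace /qpf/u 33): {"g":57,"ho":6,"ilw":{"dua":39,"gae":58,"ho":94,"oe":59},"qpf":{"lq":30,"ngp":88,"u":33,"w":92},"ypw":{"vmy":89,"xz":93,"xzl":32,"zll":65}}
After op 6 (remove /qpf/lq): {"g":57,"ho":6,"ilw":{"dua":39,"gae":58,"ho":94,"oe":59},"qpf":{"ngp":88,"u":33,"w":92},"ypw":{"vmy":89,"xz":93,"xzl":32,"zll":65}}
After op 7 (add /ric 74): {"g":57,"ho":6,"ilw":{"dua":39,"gae":58,"ho":94,"oe":59},"qpf":{"ngp":88,"u":33,"w":92},"ric":74,"ypw":{"vmy":89,"xz":93,"xzl":32,"zll":65}}
After op 8 (replace /ypw/zll 98): {"g":57,"ho":6,"ilw":{"dua":39,"gae":58,"ho":94,"oe":59},"qpf":{"ngp":88,"u":33,"w":92},"ric":74,"ypw":{"vmy":89,"xz":93,"xzl":32,"zll":98}}
After op 9 (replace /ho 67): {"g":57,"ho":67,"ilw":{"dua":39,"gae":58,"ho":94,"oe":59},"qpf":{"ngp":88,"u":33,"w":92},"ric":74,"ypw":{"vmy":89,"xz":93,"xzl":32,"zll":98}}
After op 10 (add /ilw/gae 27): {"g":57,"ho":67,"ilw":{"dua":39,"gae":27,"ho":94,"oe":59},"qpf":{"ngp":88,"u":33,"w":92},"ric":74,"ypw":{"vmy":89,"xz":93,"xzl":32,"zll":98}}
After op 11 (add /qpf/vh 43): {"g":57,"ho":67,"ilw":{"dua":39,"gae":27,"ho":94,"oe":59},"qpf":{"ngp":88,"u":33,"vh":43,"w":92},"ric":74,"ypw":{"vmy":89,"xz":93,"xzl":32,"zll":98}}
After op 12 (remove /g): {"ho":67,"ilw":{"dua":39,"gae":27,"ho":94,"oe":59},"qpf":{"ngp":88,"u":33,"vh":43,"w":92},"ric":74,"ypw":{"vmy":89,"xz":93,"xzl":32,"zll":98}}
After op 13 (add /qpf/cn 42): {"ho":67,"ilw":{"dua":39,"gae":27,"ho":94,"oe":59},"qpf":{"cn":42,"ngp":88,"u":33,"vh":43,"w":92},"ric":74,"ypw":{"vmy":89,"xz":93,"xzl":32,"zll":98}}
After op 14 (replace /ypw/xzl 28): {"ho":67,"ilw":{"dua":39,"gae":27,"ho":94,"oe":59},"qpf":{"cn":42,"ngp":88,"u":33,"vh":43,"w":92},"ric":74,"ypw":{"vmy":89,"xz":93,"xzl":28,"zll":98}}
After op 15 (add /wv 79): {"ho":67,"ilw":{"dua":39,"gae":27,"ho":94,"oe":59},"qpf":{"cn":42,"ngp":88,"u":33,"vh":43,"w":92},"ric":74,"wv":79,"ypw":{"vmy":89,"xz":93,"xzl":28,"zll":98}}
After op 16 (add /qpf/twa 85): {"ho":67,"ilw":{"dua":39,"gae":27,"ho":94,"oe":59},"qpf":{"cn":42,"ngp":88,"twa":85,"u":33,"vh":43,"w":92},"ric":74,"wv":79,"ypw":{"vmy":89,"xz":93,"xzl":28,"zll":98}}
After op 17 (add /ilw/jzm 29): {"ho":67,"ilw":{"dua":39,"gae":27,"ho":94,"jzm":29,"oe":59},"qpf":{"cn":42,"ngp":88,"twa":85,"u":33,"vh":43,"w":92},"ric":74,"wv":79,"ypw":{"vmy":89,"xz":93,"xzl":28,"zll":98}}
After op 18 (add /ilw/o 26): {"ho":67,"ilw":{"dua":39,"gae":27,"ho":94,"jzm":29,"o":26,"oe":59},"qpf":{"cn":42,"ngp":88,"twa":85,"u":33,"vh":43,"w":92},"ric":74,"wv":79,"ypw":{"vmy":89,"xz":93,"xzl":28,"zll":98}}
After op 19 (replace /ilw/o 73): {"ho":67,"ilw":{"dua":39,"gae":27,"ho":94,"jzm":29,"o":73,"oe":59},"qpf":{"cn":42,"ngp":88,"twa":85,"u":33,"vh":43,"w":92},"ric":74,"wv":79,"ypw":{"vmy":89,"xz":93,"xzl":28,"zll":98}}
After op 20 (replace /ypw 90): {"ho":67,"ilw":{"dua":39,"gae":27,"ho":94,"jzm":29,"o":73,"oe":59},"qpf":{"cn":42,"ngp":88,"twa":85,"u":33,"vh":43,"w":92},"ric":74,"wv":79,"ypw":90}
After op 21 (remove /qpf/u): {"ho":67,"ilw":{"dua":39,"gae":27,"ho":94,"jzm":29,"o":73,"oe":59},"qpf":{"cn":42,"ngp":88,"twa":85,"vh":43,"w":92},"ric":74,"wv":79,"ypw":90}
After op 22 (remove /wv): {"ho":67,"ilw":{"dua":39,"gae":27,"ho":94,"jzm":29,"o":73,"oe":59},"qpf":{"cn":42,"ngp":88,"twa":85,"vh":43,"w":92},"ric":74,"ypw":90}
After op 23 (remove /qpf/vh): {"ho":67,"ilw":{"dua":39,"gae":27,"ho":94,"jzm":29,"o":73,"oe":59},"qpf":{"cn":42,"ngp":88,"twa":85,"w":92},"ric":74,"ypw":90}
Value at /ilw/o: 73

Answer: 73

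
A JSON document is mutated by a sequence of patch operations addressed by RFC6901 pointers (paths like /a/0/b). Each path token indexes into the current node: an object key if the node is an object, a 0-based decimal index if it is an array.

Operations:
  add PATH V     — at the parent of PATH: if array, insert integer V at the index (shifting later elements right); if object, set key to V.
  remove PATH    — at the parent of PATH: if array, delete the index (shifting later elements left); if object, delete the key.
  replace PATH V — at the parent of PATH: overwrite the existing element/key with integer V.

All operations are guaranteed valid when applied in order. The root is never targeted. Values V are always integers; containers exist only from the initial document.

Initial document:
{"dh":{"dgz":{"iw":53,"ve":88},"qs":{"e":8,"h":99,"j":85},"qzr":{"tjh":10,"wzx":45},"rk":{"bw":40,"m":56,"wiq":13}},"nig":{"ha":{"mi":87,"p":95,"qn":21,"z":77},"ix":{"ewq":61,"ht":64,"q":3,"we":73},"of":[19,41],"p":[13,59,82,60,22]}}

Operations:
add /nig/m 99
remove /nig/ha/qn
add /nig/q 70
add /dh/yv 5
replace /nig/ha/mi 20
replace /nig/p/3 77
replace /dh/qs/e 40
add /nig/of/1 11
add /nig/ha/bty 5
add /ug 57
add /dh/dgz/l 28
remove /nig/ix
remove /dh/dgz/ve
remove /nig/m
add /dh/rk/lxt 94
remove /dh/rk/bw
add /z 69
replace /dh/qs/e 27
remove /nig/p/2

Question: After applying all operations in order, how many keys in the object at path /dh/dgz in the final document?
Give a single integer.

Answer: 2

Derivation:
After op 1 (add /nig/m 99): {"dh":{"dgz":{"iw":53,"ve":88},"qs":{"e":8,"h":99,"j":85},"qzr":{"tjh":10,"wzx":45},"rk":{"bw":40,"m":56,"wiq":13}},"nig":{"ha":{"mi":87,"p":95,"qn":21,"z":77},"ix":{"ewq":61,"ht":64,"q":3,"we":73},"m":99,"of":[19,41],"p":[13,59,82,60,22]}}
After op 2 (remove /nig/ha/qn): {"dh":{"dgz":{"iw":53,"ve":88},"qs":{"e":8,"h":99,"j":85},"qzr":{"tjh":10,"wzx":45},"rk":{"bw":40,"m":56,"wiq":13}},"nig":{"ha":{"mi":87,"p":95,"z":77},"ix":{"ewq":61,"ht":64,"q":3,"we":73},"m":99,"of":[19,41],"p":[13,59,82,60,22]}}
After op 3 (add /nig/q 70): {"dh":{"dgz":{"iw":53,"ve":88},"qs":{"e":8,"h":99,"j":85},"qzr":{"tjh":10,"wzx":45},"rk":{"bw":40,"m":56,"wiq":13}},"nig":{"ha":{"mi":87,"p":95,"z":77},"ix":{"ewq":61,"ht":64,"q":3,"we":73},"m":99,"of":[19,41],"p":[13,59,82,60,22],"q":70}}
After op 4 (add /dh/yv 5): {"dh":{"dgz":{"iw":53,"ve":88},"qs":{"e":8,"h":99,"j":85},"qzr":{"tjh":10,"wzx":45},"rk":{"bw":40,"m":56,"wiq":13},"yv":5},"nig":{"ha":{"mi":87,"p":95,"z":77},"ix":{"ewq":61,"ht":64,"q":3,"we":73},"m":99,"of":[19,41],"p":[13,59,82,60,22],"q":70}}
After op 5 (replace /nig/ha/mi 20): {"dh":{"dgz":{"iw":53,"ve":88},"qs":{"e":8,"h":99,"j":85},"qzr":{"tjh":10,"wzx":45},"rk":{"bw":40,"m":56,"wiq":13},"yv":5},"nig":{"ha":{"mi":20,"p":95,"z":77},"ix":{"ewq":61,"ht":64,"q":3,"we":73},"m":99,"of":[19,41],"p":[13,59,82,60,22],"q":70}}
After op 6 (replace /nig/p/3 77): {"dh":{"dgz":{"iw":53,"ve":88},"qs":{"e":8,"h":99,"j":85},"qzr":{"tjh":10,"wzx":45},"rk":{"bw":40,"m":56,"wiq":13},"yv":5},"nig":{"ha":{"mi":20,"p":95,"z":77},"ix":{"ewq":61,"ht":64,"q":3,"we":73},"m":99,"of":[19,41],"p":[13,59,82,77,22],"q":70}}
After op 7 (replace /dh/qs/e 40): {"dh":{"dgz":{"iw":53,"ve":88},"qs":{"e":40,"h":99,"j":85},"qzr":{"tjh":10,"wzx":45},"rk":{"bw":40,"m":56,"wiq":13},"yv":5},"nig":{"ha":{"mi":20,"p":95,"z":77},"ix":{"ewq":61,"ht":64,"q":3,"we":73},"m":99,"of":[19,41],"p":[13,59,82,77,22],"q":70}}
After op 8 (add /nig/of/1 11): {"dh":{"dgz":{"iw":53,"ve":88},"qs":{"e":40,"h":99,"j":85},"qzr":{"tjh":10,"wzx":45},"rk":{"bw":40,"m":56,"wiq":13},"yv":5},"nig":{"ha":{"mi":20,"p":95,"z":77},"ix":{"ewq":61,"ht":64,"q":3,"we":73},"m":99,"of":[19,11,41],"p":[13,59,82,77,22],"q":70}}
After op 9 (add /nig/ha/bty 5): {"dh":{"dgz":{"iw":53,"ve":88},"qs":{"e":40,"h":99,"j":85},"qzr":{"tjh":10,"wzx":45},"rk":{"bw":40,"m":56,"wiq":13},"yv":5},"nig":{"ha":{"bty":5,"mi":20,"p":95,"z":77},"ix":{"ewq":61,"ht":64,"q":3,"we":73},"m":99,"of":[19,11,41],"p":[13,59,82,77,22],"q":70}}
After op 10 (add /ug 57): {"dh":{"dgz":{"iw":53,"ve":88},"qs":{"e":40,"h":99,"j":85},"qzr":{"tjh":10,"wzx":45},"rk":{"bw":40,"m":56,"wiq":13},"yv":5},"nig":{"ha":{"bty":5,"mi":20,"p":95,"z":77},"ix":{"ewq":61,"ht":64,"q":3,"we":73},"m":99,"of":[19,11,41],"p":[13,59,82,77,22],"q":70},"ug":57}
After op 11 (add /dh/dgz/l 28): {"dh":{"dgz":{"iw":53,"l":28,"ve":88},"qs":{"e":40,"h":99,"j":85},"qzr":{"tjh":10,"wzx":45},"rk":{"bw":40,"m":56,"wiq":13},"yv":5},"nig":{"ha":{"bty":5,"mi":20,"p":95,"z":77},"ix":{"ewq":61,"ht":64,"q":3,"we":73},"m":99,"of":[19,11,41],"p":[13,59,82,77,22],"q":70},"ug":57}
After op 12 (remove /nig/ix): {"dh":{"dgz":{"iw":53,"l":28,"ve":88},"qs":{"e":40,"h":99,"j":85},"qzr":{"tjh":10,"wzx":45},"rk":{"bw":40,"m":56,"wiq":13},"yv":5},"nig":{"ha":{"bty":5,"mi":20,"p":95,"z":77},"m":99,"of":[19,11,41],"p":[13,59,82,77,22],"q":70},"ug":57}
After op 13 (remove /dh/dgz/ve): {"dh":{"dgz":{"iw":53,"l":28},"qs":{"e":40,"h":99,"j":85},"qzr":{"tjh":10,"wzx":45},"rk":{"bw":40,"m":56,"wiq":13},"yv":5},"nig":{"ha":{"bty":5,"mi":20,"p":95,"z":77},"m":99,"of":[19,11,41],"p":[13,59,82,77,22],"q":70},"ug":57}
After op 14 (remove /nig/m): {"dh":{"dgz":{"iw":53,"l":28},"qs":{"e":40,"h":99,"j":85},"qzr":{"tjh":10,"wzx":45},"rk":{"bw":40,"m":56,"wiq":13},"yv":5},"nig":{"ha":{"bty":5,"mi":20,"p":95,"z":77},"of":[19,11,41],"p":[13,59,82,77,22],"q":70},"ug":57}
After op 15 (add /dh/rk/lxt 94): {"dh":{"dgz":{"iw":53,"l":28},"qs":{"e":40,"h":99,"j":85},"qzr":{"tjh":10,"wzx":45},"rk":{"bw":40,"lxt":94,"m":56,"wiq":13},"yv":5},"nig":{"ha":{"bty":5,"mi":20,"p":95,"z":77},"of":[19,11,41],"p":[13,59,82,77,22],"q":70},"ug":57}
After op 16 (remove /dh/rk/bw): {"dh":{"dgz":{"iw":53,"l":28},"qs":{"e":40,"h":99,"j":85},"qzr":{"tjh":10,"wzx":45},"rk":{"lxt":94,"m":56,"wiq":13},"yv":5},"nig":{"ha":{"bty":5,"mi":20,"p":95,"z":77},"of":[19,11,41],"p":[13,59,82,77,22],"q":70},"ug":57}
After op 17 (add /z 69): {"dh":{"dgz":{"iw":53,"l":28},"qs":{"e":40,"h":99,"j":85},"qzr":{"tjh":10,"wzx":45},"rk":{"lxt":94,"m":56,"wiq":13},"yv":5},"nig":{"ha":{"bty":5,"mi":20,"p":95,"z":77},"of":[19,11,41],"p":[13,59,82,77,22],"q":70},"ug":57,"z":69}
After op 18 (replace /dh/qs/e 27): {"dh":{"dgz":{"iw":53,"l":28},"qs":{"e":27,"h":99,"j":85},"qzr":{"tjh":10,"wzx":45},"rk":{"lxt":94,"m":56,"wiq":13},"yv":5},"nig":{"ha":{"bty":5,"mi":20,"p":95,"z":77},"of":[19,11,41],"p":[13,59,82,77,22],"q":70},"ug":57,"z":69}
After op 19 (remove /nig/p/2): {"dh":{"dgz":{"iw":53,"l":28},"qs":{"e":27,"h":99,"j":85},"qzr":{"tjh":10,"wzx":45},"rk":{"lxt":94,"m":56,"wiq":13},"yv":5},"nig":{"ha":{"bty":5,"mi":20,"p":95,"z":77},"of":[19,11,41],"p":[13,59,77,22],"q":70},"ug":57,"z":69}
Size at path /dh/dgz: 2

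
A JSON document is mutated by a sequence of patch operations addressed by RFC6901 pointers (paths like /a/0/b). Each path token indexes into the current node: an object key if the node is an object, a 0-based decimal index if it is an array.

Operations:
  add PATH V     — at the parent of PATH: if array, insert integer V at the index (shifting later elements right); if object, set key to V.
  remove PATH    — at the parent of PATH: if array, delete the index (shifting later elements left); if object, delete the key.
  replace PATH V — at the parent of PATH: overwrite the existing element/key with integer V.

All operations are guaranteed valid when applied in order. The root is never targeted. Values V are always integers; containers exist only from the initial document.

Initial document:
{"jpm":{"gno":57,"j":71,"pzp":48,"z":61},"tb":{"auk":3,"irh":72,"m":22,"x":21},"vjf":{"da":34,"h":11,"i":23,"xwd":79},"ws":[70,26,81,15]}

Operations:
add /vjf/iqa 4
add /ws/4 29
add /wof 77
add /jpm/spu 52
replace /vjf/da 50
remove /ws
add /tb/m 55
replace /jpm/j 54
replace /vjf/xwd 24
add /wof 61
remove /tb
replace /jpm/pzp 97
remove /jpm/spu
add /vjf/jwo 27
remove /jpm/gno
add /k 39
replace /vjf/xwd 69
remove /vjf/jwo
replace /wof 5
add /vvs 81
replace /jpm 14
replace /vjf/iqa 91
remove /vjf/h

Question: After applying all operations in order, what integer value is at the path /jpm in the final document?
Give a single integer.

After op 1 (add /vjf/iqa 4): {"jpm":{"gno":57,"j":71,"pzp":48,"z":61},"tb":{"auk":3,"irh":72,"m":22,"x":21},"vjf":{"da":34,"h":11,"i":23,"iqa":4,"xwd":79},"ws":[70,26,81,15]}
After op 2 (add /ws/4 29): {"jpm":{"gno":57,"j":71,"pzp":48,"z":61},"tb":{"auk":3,"irh":72,"m":22,"x":21},"vjf":{"da":34,"h":11,"i":23,"iqa":4,"xwd":79},"ws":[70,26,81,15,29]}
After op 3 (add /wof 77): {"jpm":{"gno":57,"j":71,"pzp":48,"z":61},"tb":{"auk":3,"irh":72,"m":22,"x":21},"vjf":{"da":34,"h":11,"i":23,"iqa":4,"xwd":79},"wof":77,"ws":[70,26,81,15,29]}
After op 4 (add /jpm/spu 52): {"jpm":{"gno":57,"j":71,"pzp":48,"spu":52,"z":61},"tb":{"auk":3,"irh":72,"m":22,"x":21},"vjf":{"da":34,"h":11,"i":23,"iqa":4,"xwd":79},"wof":77,"ws":[70,26,81,15,29]}
After op 5 (replace /vjf/da 50): {"jpm":{"gno":57,"j":71,"pzp":48,"spu":52,"z":61},"tb":{"auk":3,"irh":72,"m":22,"x":21},"vjf":{"da":50,"h":11,"i":23,"iqa":4,"xwd":79},"wof":77,"ws":[70,26,81,15,29]}
After op 6 (remove /ws): {"jpm":{"gno":57,"j":71,"pzp":48,"spu":52,"z":61},"tb":{"auk":3,"irh":72,"m":22,"x":21},"vjf":{"da":50,"h":11,"i":23,"iqa":4,"xwd":79},"wof":77}
After op 7 (add /tb/m 55): {"jpm":{"gno":57,"j":71,"pzp":48,"spu":52,"z":61},"tb":{"auk":3,"irh":72,"m":55,"x":21},"vjf":{"da":50,"h":11,"i":23,"iqa":4,"xwd":79},"wof":77}
After op 8 (replace /jpm/j 54): {"jpm":{"gno":57,"j":54,"pzp":48,"spu":52,"z":61},"tb":{"auk":3,"irh":72,"m":55,"x":21},"vjf":{"da":50,"h":11,"i":23,"iqa":4,"xwd":79},"wof":77}
After op 9 (replace /vjf/xwd 24): {"jpm":{"gno":57,"j":54,"pzp":48,"spu":52,"z":61},"tb":{"auk":3,"irh":72,"m":55,"x":21},"vjf":{"da":50,"h":11,"i":23,"iqa":4,"xwd":24},"wof":77}
After op 10 (add /wof 61): {"jpm":{"gno":57,"j":54,"pzp":48,"spu":52,"z":61},"tb":{"auk":3,"irh":72,"m":55,"x":21},"vjf":{"da":50,"h":11,"i":23,"iqa":4,"xwd":24},"wof":61}
After op 11 (remove /tb): {"jpm":{"gno":57,"j":54,"pzp":48,"spu":52,"z":61},"vjf":{"da":50,"h":11,"i":23,"iqa":4,"xwd":24},"wof":61}
After op 12 (replace /jpm/pzp 97): {"jpm":{"gno":57,"j":54,"pzp":97,"spu":52,"z":61},"vjf":{"da":50,"h":11,"i":23,"iqa":4,"xwd":24},"wof":61}
After op 13 (remove /jpm/spu): {"jpm":{"gno":57,"j":54,"pzp":97,"z":61},"vjf":{"da":50,"h":11,"i":23,"iqa":4,"xwd":24},"wof":61}
After op 14 (add /vjf/jwo 27): {"jpm":{"gno":57,"j":54,"pzp":97,"z":61},"vjf":{"da":50,"h":11,"i":23,"iqa":4,"jwo":27,"xwd":24},"wof":61}
After op 15 (remove /jpm/gno): {"jpm":{"j":54,"pzp":97,"z":61},"vjf":{"da":50,"h":11,"i":23,"iqa":4,"jwo":27,"xwd":24},"wof":61}
After op 16 (add /k 39): {"jpm":{"j":54,"pzp":97,"z":61},"k":39,"vjf":{"da":50,"h":11,"i":23,"iqa":4,"jwo":27,"xwd":24},"wof":61}
After op 17 (replace /vjf/xwd 69): {"jpm":{"j":54,"pzp":97,"z":61},"k":39,"vjf":{"da":50,"h":11,"i":23,"iqa":4,"jwo":27,"xwd":69},"wof":61}
After op 18 (remove /vjf/jwo): {"jpm":{"j":54,"pzp":97,"z":61},"k":39,"vjf":{"da":50,"h":11,"i":23,"iqa":4,"xwd":69},"wof":61}
After op 19 (replace /wof 5): {"jpm":{"j":54,"pzp":97,"z":61},"k":39,"vjf":{"da":50,"h":11,"i":23,"iqa":4,"xwd":69},"wof":5}
After op 20 (add /vvs 81): {"jpm":{"j":54,"pzp":97,"z":61},"k":39,"vjf":{"da":50,"h":11,"i":23,"iqa":4,"xwd":69},"vvs":81,"wof":5}
After op 21 (replace /jpm 14): {"jpm":14,"k":39,"vjf":{"da":50,"h":11,"i":23,"iqa":4,"xwd":69},"vvs":81,"wof":5}
After op 22 (replace /vjf/iqa 91): {"jpm":14,"k":39,"vjf":{"da":50,"h":11,"i":23,"iqa":91,"xwd":69},"vvs":81,"wof":5}
After op 23 (remove /vjf/h): {"jpm":14,"k":39,"vjf":{"da":50,"i":23,"iqa":91,"xwd":69},"vvs":81,"wof":5}
Value at /jpm: 14

Answer: 14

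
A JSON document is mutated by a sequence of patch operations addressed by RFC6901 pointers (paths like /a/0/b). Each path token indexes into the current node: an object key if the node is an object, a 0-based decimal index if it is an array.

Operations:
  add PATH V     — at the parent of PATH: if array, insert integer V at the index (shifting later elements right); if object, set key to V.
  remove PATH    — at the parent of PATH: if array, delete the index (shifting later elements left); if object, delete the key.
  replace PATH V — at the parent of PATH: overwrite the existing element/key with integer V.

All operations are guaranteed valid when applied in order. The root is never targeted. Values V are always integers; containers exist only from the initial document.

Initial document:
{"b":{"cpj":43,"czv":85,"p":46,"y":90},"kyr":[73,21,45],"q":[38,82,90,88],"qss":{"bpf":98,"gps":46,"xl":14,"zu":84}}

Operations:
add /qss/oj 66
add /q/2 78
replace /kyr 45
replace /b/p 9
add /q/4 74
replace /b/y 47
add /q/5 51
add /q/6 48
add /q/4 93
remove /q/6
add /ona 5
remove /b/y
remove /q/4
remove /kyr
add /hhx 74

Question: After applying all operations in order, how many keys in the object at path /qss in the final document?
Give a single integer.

After op 1 (add /qss/oj 66): {"b":{"cpj":43,"czv":85,"p":46,"y":90},"kyr":[73,21,45],"q":[38,82,90,88],"qss":{"bpf":98,"gps":46,"oj":66,"xl":14,"zu":84}}
After op 2 (add /q/2 78): {"b":{"cpj":43,"czv":85,"p":46,"y":90},"kyr":[73,21,45],"q":[38,82,78,90,88],"qss":{"bpf":98,"gps":46,"oj":66,"xl":14,"zu":84}}
After op 3 (replace /kyr 45): {"b":{"cpj":43,"czv":85,"p":46,"y":90},"kyr":45,"q":[38,82,78,90,88],"qss":{"bpf":98,"gps":46,"oj":66,"xl":14,"zu":84}}
After op 4 (replace /b/p 9): {"b":{"cpj":43,"czv":85,"p":9,"y":90},"kyr":45,"q":[38,82,78,90,88],"qss":{"bpf":98,"gps":46,"oj":66,"xl":14,"zu":84}}
After op 5 (add /q/4 74): {"b":{"cpj":43,"czv":85,"p":9,"y":90},"kyr":45,"q":[38,82,78,90,74,88],"qss":{"bpf":98,"gps":46,"oj":66,"xl":14,"zu":84}}
After op 6 (replace /b/y 47): {"b":{"cpj":43,"czv":85,"p":9,"y":47},"kyr":45,"q":[38,82,78,90,74,88],"qss":{"bpf":98,"gps":46,"oj":66,"xl":14,"zu":84}}
After op 7 (add /q/5 51): {"b":{"cpj":43,"czv":85,"p":9,"y":47},"kyr":45,"q":[38,82,78,90,74,51,88],"qss":{"bpf":98,"gps":46,"oj":66,"xl":14,"zu":84}}
After op 8 (add /q/6 48): {"b":{"cpj":43,"czv":85,"p":9,"y":47},"kyr":45,"q":[38,82,78,90,74,51,48,88],"qss":{"bpf":98,"gps":46,"oj":66,"xl":14,"zu":84}}
After op 9 (add /q/4 93): {"b":{"cpj":43,"czv":85,"p":9,"y":47},"kyr":45,"q":[38,82,78,90,93,74,51,48,88],"qss":{"bpf":98,"gps":46,"oj":66,"xl":14,"zu":84}}
After op 10 (remove /q/6): {"b":{"cpj":43,"czv":85,"p":9,"y":47},"kyr":45,"q":[38,82,78,90,93,74,48,88],"qss":{"bpf":98,"gps":46,"oj":66,"xl":14,"zu":84}}
After op 11 (add /ona 5): {"b":{"cpj":43,"czv":85,"p":9,"y":47},"kyr":45,"ona":5,"q":[38,82,78,90,93,74,48,88],"qss":{"bpf":98,"gps":46,"oj":66,"xl":14,"zu":84}}
After op 12 (remove /b/y): {"b":{"cpj":43,"czv":85,"p":9},"kyr":45,"ona":5,"q":[38,82,78,90,93,74,48,88],"qss":{"bpf":98,"gps":46,"oj":66,"xl":14,"zu":84}}
After op 13 (remove /q/4): {"b":{"cpj":43,"czv":85,"p":9},"kyr":45,"ona":5,"q":[38,82,78,90,74,48,88],"qss":{"bpf":98,"gps":46,"oj":66,"xl":14,"zu":84}}
After op 14 (remove /kyr): {"b":{"cpj":43,"czv":85,"p":9},"ona":5,"q":[38,82,78,90,74,48,88],"qss":{"bpf":98,"gps":46,"oj":66,"xl":14,"zu":84}}
After op 15 (add /hhx 74): {"b":{"cpj":43,"czv":85,"p":9},"hhx":74,"ona":5,"q":[38,82,78,90,74,48,88],"qss":{"bpf":98,"gps":46,"oj":66,"xl":14,"zu":84}}
Size at path /qss: 5

Answer: 5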